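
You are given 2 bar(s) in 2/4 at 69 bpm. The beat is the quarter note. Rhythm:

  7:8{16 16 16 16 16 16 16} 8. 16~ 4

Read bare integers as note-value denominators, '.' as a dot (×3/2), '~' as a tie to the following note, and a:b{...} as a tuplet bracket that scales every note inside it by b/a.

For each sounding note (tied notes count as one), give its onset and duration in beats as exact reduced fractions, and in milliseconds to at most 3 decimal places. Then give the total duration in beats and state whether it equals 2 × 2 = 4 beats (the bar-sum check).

1) 0.0ms=0b +248.447ms=2/7b
2) 248.447ms=2/7b +248.447ms=2/7b
3) 496.894ms=4/7b +248.447ms=2/7b
4) 745.342ms=6/7b +248.447ms=2/7b
5) 993.789ms=8/7b +248.447ms=2/7b
6) 1242.236ms=10/7b +248.447ms=2/7b
7) 1490.683ms=12/7b +248.447ms=2/7b
8) 1739.13ms=2b +652.174ms=3/4b
9) 2391.304ms=11/4b +1086.957ms=5/4b
Σ=4b of 4 (69bpm 2/4) — PASS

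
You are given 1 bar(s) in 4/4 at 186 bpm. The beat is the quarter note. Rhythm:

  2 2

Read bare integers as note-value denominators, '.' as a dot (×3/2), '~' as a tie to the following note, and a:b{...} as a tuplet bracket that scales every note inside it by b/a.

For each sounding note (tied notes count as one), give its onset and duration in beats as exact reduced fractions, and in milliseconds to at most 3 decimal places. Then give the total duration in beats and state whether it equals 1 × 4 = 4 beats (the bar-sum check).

1) 0.0ms=0b +645.161ms=2b
2) 645.161ms=2b +645.161ms=2b
Σ=4b of 4 (186bpm 4/4) — PASS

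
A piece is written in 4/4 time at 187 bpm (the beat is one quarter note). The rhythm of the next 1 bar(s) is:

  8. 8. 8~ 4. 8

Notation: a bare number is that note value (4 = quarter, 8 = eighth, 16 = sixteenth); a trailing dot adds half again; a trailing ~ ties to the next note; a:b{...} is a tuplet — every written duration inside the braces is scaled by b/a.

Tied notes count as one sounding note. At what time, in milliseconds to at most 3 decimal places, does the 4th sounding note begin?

note 4 onset = 7/2b = 1122.995ms

1. 0.0ms @ 0 + 240.642ms (3/4)
2. 240.642ms @ 3/4 + 240.642ms (3/4)
3. 481.283ms @ 3/2 + 641.711ms (2)
4. 1122.995ms @ 7/2 + 160.428ms (1/2)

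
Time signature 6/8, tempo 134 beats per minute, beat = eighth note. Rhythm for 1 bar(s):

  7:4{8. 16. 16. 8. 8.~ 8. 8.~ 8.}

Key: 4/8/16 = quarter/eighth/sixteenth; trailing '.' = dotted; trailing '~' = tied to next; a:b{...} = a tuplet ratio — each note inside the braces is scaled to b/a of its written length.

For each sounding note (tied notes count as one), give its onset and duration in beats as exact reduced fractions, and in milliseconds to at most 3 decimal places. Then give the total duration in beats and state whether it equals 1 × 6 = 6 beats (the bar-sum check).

1) 0.0ms=0b +383.795ms=6/7b
2) 383.795ms=6/7b +191.898ms=3/7b
3) 575.693ms=9/7b +191.898ms=3/7b
4) 767.591ms=12/7b +383.795ms=6/7b
5) 1151.386ms=18/7b +767.591ms=12/7b
6) 1918.977ms=30/7b +767.591ms=12/7b
Σ=6b of 6 (134bpm 6/8) — PASS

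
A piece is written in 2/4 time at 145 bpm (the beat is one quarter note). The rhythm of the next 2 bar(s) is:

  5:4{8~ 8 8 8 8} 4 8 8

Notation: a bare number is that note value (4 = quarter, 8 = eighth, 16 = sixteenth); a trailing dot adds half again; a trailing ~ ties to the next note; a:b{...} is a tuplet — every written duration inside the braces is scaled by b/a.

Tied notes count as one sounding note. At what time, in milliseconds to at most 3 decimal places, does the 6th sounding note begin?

note 6 onset = 3b = 1241.379ms

1. 0.0ms @ 0 + 331.034ms (4/5)
2. 331.034ms @ 4/5 + 165.517ms (2/5)
3. 496.552ms @ 6/5 + 165.517ms (2/5)
4. 662.069ms @ 8/5 + 165.517ms (2/5)
5. 827.586ms @ 2 + 413.793ms (1)
6. 1241.379ms @ 3 + 206.897ms (1/2)
7. 1448.276ms @ 7/2 + 206.897ms (1/2)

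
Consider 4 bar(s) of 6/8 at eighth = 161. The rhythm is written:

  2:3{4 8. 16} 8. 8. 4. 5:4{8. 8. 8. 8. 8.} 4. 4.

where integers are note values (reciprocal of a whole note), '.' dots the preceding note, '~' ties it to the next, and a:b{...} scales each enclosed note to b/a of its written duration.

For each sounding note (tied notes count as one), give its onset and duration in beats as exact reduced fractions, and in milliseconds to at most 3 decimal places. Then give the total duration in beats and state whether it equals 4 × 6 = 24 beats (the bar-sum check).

1) 0.0ms=0b +1118.012ms=3b
2) 1118.012ms=3b +838.509ms=9/4b
3) 1956.522ms=21/4b +279.503ms=3/4b
4) 2236.025ms=6b +559.006ms=3/2b
5) 2795.031ms=15/2b +559.006ms=3/2b
6) 3354.037ms=9b +1118.012ms=3b
7) 4472.05ms=12b +447.205ms=6/5b
8) 4919.255ms=66/5b +447.205ms=6/5b
9) 5366.46ms=72/5b +447.205ms=6/5b
10) 5813.665ms=78/5b +447.205ms=6/5b
11) 6260.87ms=84/5b +447.205ms=6/5b
12) 6708.075ms=18b +1118.012ms=3b
13) 7826.087ms=21b +1118.012ms=3b
Σ=24b of 24 (161bpm 6/8) — PASS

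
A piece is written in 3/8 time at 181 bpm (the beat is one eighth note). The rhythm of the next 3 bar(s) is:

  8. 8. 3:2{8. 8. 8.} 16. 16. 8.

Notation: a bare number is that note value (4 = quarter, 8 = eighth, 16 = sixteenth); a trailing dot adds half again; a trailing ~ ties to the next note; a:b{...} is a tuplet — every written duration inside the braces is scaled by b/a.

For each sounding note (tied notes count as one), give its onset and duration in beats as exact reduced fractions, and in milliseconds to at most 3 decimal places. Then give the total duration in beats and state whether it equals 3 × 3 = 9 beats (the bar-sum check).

1) 0.0ms=0b +497.238ms=3/2b
2) 497.238ms=3/2b +497.238ms=3/2b
3) 994.475ms=3b +331.492ms=1b
4) 1325.967ms=4b +331.492ms=1b
5) 1657.459ms=5b +331.492ms=1b
6) 1988.95ms=6b +248.619ms=3/4b
7) 2237.569ms=27/4b +248.619ms=3/4b
8) 2486.188ms=15/2b +497.238ms=3/2b
Σ=9b of 9 (181bpm 3/8) — PASS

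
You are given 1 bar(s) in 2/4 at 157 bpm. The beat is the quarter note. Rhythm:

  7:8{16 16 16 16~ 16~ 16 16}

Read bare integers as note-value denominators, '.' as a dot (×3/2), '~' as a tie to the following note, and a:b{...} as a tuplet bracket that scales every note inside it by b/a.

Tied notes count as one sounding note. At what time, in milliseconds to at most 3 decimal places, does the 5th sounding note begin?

note 5 onset = 12/7b = 655.141ms

1. 0.0ms @ 0 + 109.19ms (2/7)
2. 109.19ms @ 2/7 + 109.19ms (2/7)
3. 218.38ms @ 4/7 + 109.19ms (2/7)
4. 327.571ms @ 6/7 + 327.571ms (6/7)
5. 655.141ms @ 12/7 + 109.19ms (2/7)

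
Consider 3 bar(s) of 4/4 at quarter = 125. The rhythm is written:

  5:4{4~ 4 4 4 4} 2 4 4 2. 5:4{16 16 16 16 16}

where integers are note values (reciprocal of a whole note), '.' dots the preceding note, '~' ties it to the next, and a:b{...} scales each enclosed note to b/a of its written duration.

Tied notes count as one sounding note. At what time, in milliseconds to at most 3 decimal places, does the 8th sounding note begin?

note 8 onset = 8b = 3840.0ms

1. 0.0ms @ 0 + 768.0ms (8/5)
2. 768.0ms @ 8/5 + 384.0ms (4/5)
3. 1152.0ms @ 12/5 + 384.0ms (4/5)
4. 1536.0ms @ 16/5 + 384.0ms (4/5)
5. 1920.0ms @ 4 + 960.0ms (2)
6. 2880.0ms @ 6 + 480.0ms (1)
7. 3360.0ms @ 7 + 480.0ms (1)
8. 3840.0ms @ 8 + 1440.0ms (3)
9. 5280.0ms @ 11 + 96.0ms (1/5)
10. 5376.0ms @ 56/5 + 96.0ms (1/5)
11. 5472.0ms @ 57/5 + 96.0ms (1/5)
12. 5568.0ms @ 58/5 + 96.0ms (1/5)
13. 5664.0ms @ 59/5 + 96.0ms (1/5)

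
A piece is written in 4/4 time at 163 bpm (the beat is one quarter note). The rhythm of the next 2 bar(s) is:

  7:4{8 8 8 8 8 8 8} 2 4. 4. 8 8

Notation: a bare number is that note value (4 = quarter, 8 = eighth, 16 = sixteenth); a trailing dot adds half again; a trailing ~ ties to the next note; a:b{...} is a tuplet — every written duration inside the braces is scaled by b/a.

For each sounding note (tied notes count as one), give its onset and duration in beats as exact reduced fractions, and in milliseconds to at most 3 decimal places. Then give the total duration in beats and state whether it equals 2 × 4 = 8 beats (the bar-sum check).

1) 0.0ms=0b +105.171ms=2/7b
2) 105.171ms=2/7b +105.171ms=2/7b
3) 210.342ms=4/7b +105.171ms=2/7b
4) 315.513ms=6/7b +105.171ms=2/7b
5) 420.684ms=8/7b +105.171ms=2/7b
6) 525.855ms=10/7b +105.171ms=2/7b
7) 631.025ms=12/7b +105.171ms=2/7b
8) 736.196ms=2b +736.196ms=2b
9) 1472.393ms=4b +552.147ms=3/2b
10) 2024.54ms=11/2b +552.147ms=3/2b
11) 2576.687ms=7b +184.049ms=1/2b
12) 2760.736ms=15/2b +184.049ms=1/2b
Σ=8b of 8 (163bpm 4/4) — PASS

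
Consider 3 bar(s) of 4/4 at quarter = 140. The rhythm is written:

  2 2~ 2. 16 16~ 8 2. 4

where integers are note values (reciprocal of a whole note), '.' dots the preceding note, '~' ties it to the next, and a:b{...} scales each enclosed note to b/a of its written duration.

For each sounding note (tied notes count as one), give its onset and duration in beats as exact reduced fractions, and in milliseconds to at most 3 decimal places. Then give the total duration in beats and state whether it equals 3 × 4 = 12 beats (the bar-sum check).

1) 0.0ms=0b +857.143ms=2b
2) 857.143ms=2b +2142.857ms=5b
3) 3000.0ms=7b +107.143ms=1/4b
4) 3107.143ms=29/4b +321.429ms=3/4b
5) 3428.571ms=8b +1285.714ms=3b
6) 4714.286ms=11b +428.571ms=1b
Σ=12b of 12 (140bpm 4/4) — PASS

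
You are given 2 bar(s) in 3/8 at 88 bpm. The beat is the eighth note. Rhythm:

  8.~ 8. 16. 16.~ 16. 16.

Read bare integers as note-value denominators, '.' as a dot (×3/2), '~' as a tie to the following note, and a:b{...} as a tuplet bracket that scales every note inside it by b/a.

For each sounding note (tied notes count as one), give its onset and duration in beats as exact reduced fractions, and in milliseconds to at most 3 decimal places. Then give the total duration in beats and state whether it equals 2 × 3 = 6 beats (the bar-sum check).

1) 0.0ms=0b +2045.455ms=3b
2) 2045.455ms=3b +511.364ms=3/4b
3) 2556.818ms=15/4b +1022.727ms=3/2b
4) 3579.545ms=21/4b +511.364ms=3/4b
Σ=6b of 6 (88bpm 3/8) — PASS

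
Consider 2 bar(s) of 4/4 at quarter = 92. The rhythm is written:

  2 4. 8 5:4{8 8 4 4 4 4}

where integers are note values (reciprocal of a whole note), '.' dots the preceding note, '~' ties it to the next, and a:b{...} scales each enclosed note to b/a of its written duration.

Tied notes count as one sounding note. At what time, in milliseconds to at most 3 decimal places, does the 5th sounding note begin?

note 5 onset = 22/5b = 2869.565ms

1. 0.0ms @ 0 + 1304.348ms (2)
2. 1304.348ms @ 2 + 978.261ms (3/2)
3. 2282.609ms @ 7/2 + 326.087ms (1/2)
4. 2608.696ms @ 4 + 260.87ms (2/5)
5. 2869.565ms @ 22/5 + 260.87ms (2/5)
6. 3130.435ms @ 24/5 + 521.739ms (4/5)
7. 3652.174ms @ 28/5 + 521.739ms (4/5)
8. 4173.913ms @ 32/5 + 521.739ms (4/5)
9. 4695.652ms @ 36/5 + 521.739ms (4/5)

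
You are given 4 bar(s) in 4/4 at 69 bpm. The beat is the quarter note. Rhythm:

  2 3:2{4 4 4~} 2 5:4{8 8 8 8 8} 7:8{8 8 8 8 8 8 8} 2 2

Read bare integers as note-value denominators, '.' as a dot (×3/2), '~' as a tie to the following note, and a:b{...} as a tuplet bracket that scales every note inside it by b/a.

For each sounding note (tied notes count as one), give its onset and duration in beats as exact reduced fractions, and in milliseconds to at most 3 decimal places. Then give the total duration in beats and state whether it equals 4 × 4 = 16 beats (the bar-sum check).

1) 0.0ms=0b +1739.13ms=2b
2) 1739.13ms=2b +579.71ms=2/3b
3) 2318.841ms=8/3b +579.71ms=2/3b
4) 2898.551ms=10/3b +2318.841ms=8/3b
5) 5217.391ms=6b +347.826ms=2/5b
6) 5565.217ms=32/5b +347.826ms=2/5b
7) 5913.043ms=34/5b +347.826ms=2/5b
8) 6260.87ms=36/5b +347.826ms=2/5b
9) 6608.696ms=38/5b +347.826ms=2/5b
10) 6956.522ms=8b +496.894ms=4/7b
11) 7453.416ms=60/7b +496.894ms=4/7b
12) 7950.311ms=64/7b +496.894ms=4/7b
13) 8447.205ms=68/7b +496.894ms=4/7b
14) 8944.099ms=72/7b +496.894ms=4/7b
15) 9440.994ms=76/7b +496.894ms=4/7b
16) 9937.888ms=80/7b +496.894ms=4/7b
17) 10434.783ms=12b +1739.13ms=2b
18) 12173.913ms=14b +1739.13ms=2b
Σ=16b of 16 (69bpm 4/4) — PASS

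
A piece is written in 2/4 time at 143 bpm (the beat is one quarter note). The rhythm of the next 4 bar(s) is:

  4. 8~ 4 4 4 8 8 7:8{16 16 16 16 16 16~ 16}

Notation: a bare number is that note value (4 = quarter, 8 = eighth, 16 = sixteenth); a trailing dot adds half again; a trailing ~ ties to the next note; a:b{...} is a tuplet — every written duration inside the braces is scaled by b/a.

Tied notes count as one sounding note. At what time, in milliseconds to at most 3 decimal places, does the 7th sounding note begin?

note 7 onset = 6b = 2517.483ms

1. 0.0ms @ 0 + 629.371ms (3/2)
2. 629.371ms @ 3/2 + 629.371ms (3/2)
3. 1258.741ms @ 3 + 419.58ms (1)
4. 1678.322ms @ 4 + 419.58ms (1)
5. 2097.902ms @ 5 + 209.79ms (1/2)
6. 2307.692ms @ 11/2 + 209.79ms (1/2)
7. 2517.483ms @ 6 + 119.88ms (2/7)
8. 2637.363ms @ 44/7 + 119.88ms (2/7)
9. 2757.243ms @ 46/7 + 119.88ms (2/7)
10. 2877.123ms @ 48/7 + 119.88ms (2/7)
11. 2997.003ms @ 50/7 + 119.88ms (2/7)
12. 3116.883ms @ 52/7 + 239.76ms (4/7)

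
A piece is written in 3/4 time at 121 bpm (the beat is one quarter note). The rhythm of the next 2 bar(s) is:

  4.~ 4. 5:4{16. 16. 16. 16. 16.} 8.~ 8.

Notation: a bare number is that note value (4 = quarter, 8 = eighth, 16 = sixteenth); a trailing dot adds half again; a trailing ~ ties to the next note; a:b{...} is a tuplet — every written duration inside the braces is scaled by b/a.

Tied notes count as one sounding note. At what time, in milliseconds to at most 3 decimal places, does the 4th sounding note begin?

1. 0.0ms @ 0 + 1487.603ms (3)
2. 1487.603ms @ 3 + 148.76ms (3/10)
3. 1636.364ms @ 33/10 + 148.76ms (3/10)
4. 1785.124ms @ 18/5 + 148.76ms (3/10)
5. 1933.884ms @ 39/10 + 148.76ms (3/10)
6. 2082.645ms @ 21/5 + 148.76ms (3/10)
7. 2231.405ms @ 9/2 + 743.802ms (3/2)

note 4 onset = 18/5b = 1785.124ms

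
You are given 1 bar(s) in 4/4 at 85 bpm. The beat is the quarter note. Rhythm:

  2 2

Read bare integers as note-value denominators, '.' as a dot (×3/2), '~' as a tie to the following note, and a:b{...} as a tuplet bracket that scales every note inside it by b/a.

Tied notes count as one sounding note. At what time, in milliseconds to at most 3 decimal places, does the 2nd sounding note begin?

1. 0.0ms @ 0 + 1411.765ms (2)
2. 1411.765ms @ 2 + 1411.765ms (2)

note 2 onset = 2b = 1411.765ms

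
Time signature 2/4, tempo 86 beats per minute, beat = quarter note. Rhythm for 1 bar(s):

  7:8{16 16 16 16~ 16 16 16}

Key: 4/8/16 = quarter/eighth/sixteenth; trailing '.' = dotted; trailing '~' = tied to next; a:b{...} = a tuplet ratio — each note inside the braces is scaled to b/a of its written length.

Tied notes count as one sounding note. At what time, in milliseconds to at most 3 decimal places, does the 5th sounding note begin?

note 5 onset = 10/7b = 996.678ms

1. 0.0ms @ 0 + 199.336ms (2/7)
2. 199.336ms @ 2/7 + 199.336ms (2/7)
3. 398.671ms @ 4/7 + 199.336ms (2/7)
4. 598.007ms @ 6/7 + 398.671ms (4/7)
5. 996.678ms @ 10/7 + 199.336ms (2/7)
6. 1196.013ms @ 12/7 + 199.336ms (2/7)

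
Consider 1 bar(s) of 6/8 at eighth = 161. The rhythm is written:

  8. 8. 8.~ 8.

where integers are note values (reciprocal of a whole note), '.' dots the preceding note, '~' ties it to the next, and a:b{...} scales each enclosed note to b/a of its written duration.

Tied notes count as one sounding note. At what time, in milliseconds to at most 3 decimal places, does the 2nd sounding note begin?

1. 0.0ms @ 0 + 559.006ms (3/2)
2. 559.006ms @ 3/2 + 559.006ms (3/2)
3. 1118.012ms @ 3 + 1118.012ms (3)

note 2 onset = 3/2b = 559.006ms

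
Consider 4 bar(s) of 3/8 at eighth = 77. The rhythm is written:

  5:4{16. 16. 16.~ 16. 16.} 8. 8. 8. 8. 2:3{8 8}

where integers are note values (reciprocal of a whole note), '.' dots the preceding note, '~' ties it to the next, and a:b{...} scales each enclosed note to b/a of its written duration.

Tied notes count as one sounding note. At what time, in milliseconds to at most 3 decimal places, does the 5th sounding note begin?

1. 0.0ms @ 0 + 467.532ms (3/5)
2. 467.532ms @ 3/5 + 467.532ms (3/5)
3. 935.065ms @ 6/5 + 935.065ms (6/5)
4. 1870.13ms @ 12/5 + 467.532ms (3/5)
5. 2337.662ms @ 3 + 1168.831ms (3/2)
6. 3506.494ms @ 9/2 + 1168.831ms (3/2)
7. 4675.325ms @ 6 + 1168.831ms (3/2)
8. 5844.156ms @ 15/2 + 1168.831ms (3/2)
9. 7012.987ms @ 9 + 1168.831ms (3/2)
10. 8181.818ms @ 21/2 + 1168.831ms (3/2)

note 5 onset = 3b = 2337.662ms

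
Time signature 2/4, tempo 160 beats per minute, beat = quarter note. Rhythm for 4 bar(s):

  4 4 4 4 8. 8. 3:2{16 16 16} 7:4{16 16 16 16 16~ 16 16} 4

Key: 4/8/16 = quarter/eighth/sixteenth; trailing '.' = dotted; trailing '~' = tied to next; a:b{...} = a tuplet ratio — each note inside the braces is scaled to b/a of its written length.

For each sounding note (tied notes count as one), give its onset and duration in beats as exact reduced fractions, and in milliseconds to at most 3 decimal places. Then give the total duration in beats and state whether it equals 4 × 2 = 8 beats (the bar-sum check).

1) 0.0ms=0b +375.0ms=1b
2) 375.0ms=1b +375.0ms=1b
3) 750.0ms=2b +375.0ms=1b
4) 1125.0ms=3b +375.0ms=1b
5) 1500.0ms=4b +281.25ms=3/4b
6) 1781.25ms=19/4b +281.25ms=3/4b
7) 2062.5ms=11/2b +62.5ms=1/6b
8) 2125.0ms=17/3b +62.5ms=1/6b
9) 2187.5ms=35/6b +62.5ms=1/6b
10) 2250.0ms=6b +53.571ms=1/7b
11) 2303.571ms=43/7b +53.571ms=1/7b
12) 2357.143ms=44/7b +53.571ms=1/7b
13) 2410.714ms=45/7b +53.571ms=1/7b
14) 2464.286ms=46/7b +107.143ms=2/7b
15) 2571.429ms=48/7b +53.571ms=1/7b
16) 2625.0ms=7b +375.0ms=1b
Σ=8b of 8 (160bpm 2/4) — PASS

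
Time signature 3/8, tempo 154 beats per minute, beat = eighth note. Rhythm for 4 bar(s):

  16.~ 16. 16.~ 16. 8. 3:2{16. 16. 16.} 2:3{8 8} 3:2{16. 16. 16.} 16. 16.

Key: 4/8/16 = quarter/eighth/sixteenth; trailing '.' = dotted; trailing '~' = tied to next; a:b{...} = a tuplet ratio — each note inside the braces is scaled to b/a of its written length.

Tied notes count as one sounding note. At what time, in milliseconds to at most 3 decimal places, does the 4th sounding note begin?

note 4 onset = 9/2b = 1753.247ms

1. 0.0ms @ 0 + 584.416ms (3/2)
2. 584.416ms @ 3/2 + 584.416ms (3/2)
3. 1168.831ms @ 3 + 584.416ms (3/2)
4. 1753.247ms @ 9/2 + 194.805ms (1/2)
5. 1948.052ms @ 5 + 194.805ms (1/2)
6. 2142.857ms @ 11/2 + 194.805ms (1/2)
7. 2337.662ms @ 6 + 584.416ms (3/2)
8. 2922.078ms @ 15/2 + 584.416ms (3/2)
9. 3506.494ms @ 9 + 194.805ms (1/2)
10. 3701.299ms @ 19/2 + 194.805ms (1/2)
11. 3896.104ms @ 10 + 194.805ms (1/2)
12. 4090.909ms @ 21/2 + 292.208ms (3/4)
13. 4383.117ms @ 45/4 + 292.208ms (3/4)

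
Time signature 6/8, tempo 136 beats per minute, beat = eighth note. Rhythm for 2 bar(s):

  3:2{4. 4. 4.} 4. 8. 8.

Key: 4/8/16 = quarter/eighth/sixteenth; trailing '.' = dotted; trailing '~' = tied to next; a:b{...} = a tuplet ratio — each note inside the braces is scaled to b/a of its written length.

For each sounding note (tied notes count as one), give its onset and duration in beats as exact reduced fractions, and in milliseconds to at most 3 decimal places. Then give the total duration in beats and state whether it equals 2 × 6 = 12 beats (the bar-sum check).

1) 0.0ms=0b +882.353ms=2b
2) 882.353ms=2b +882.353ms=2b
3) 1764.706ms=4b +882.353ms=2b
4) 2647.059ms=6b +1323.529ms=3b
5) 3970.588ms=9b +661.765ms=3/2b
6) 4632.353ms=21/2b +661.765ms=3/2b
Σ=12b of 12 (136bpm 6/8) — PASS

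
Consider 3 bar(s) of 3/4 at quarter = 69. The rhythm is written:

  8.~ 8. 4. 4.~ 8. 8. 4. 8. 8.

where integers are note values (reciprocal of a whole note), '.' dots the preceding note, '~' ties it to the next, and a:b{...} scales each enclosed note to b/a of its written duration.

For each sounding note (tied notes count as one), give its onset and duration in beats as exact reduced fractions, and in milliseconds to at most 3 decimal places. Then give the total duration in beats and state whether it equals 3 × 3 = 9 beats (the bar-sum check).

1) 0.0ms=0b +1304.348ms=3/2b
2) 1304.348ms=3/2b +1304.348ms=3/2b
3) 2608.696ms=3b +1956.522ms=9/4b
4) 4565.217ms=21/4b +652.174ms=3/4b
5) 5217.391ms=6b +1304.348ms=3/2b
6) 6521.739ms=15/2b +652.174ms=3/4b
7) 7173.913ms=33/4b +652.174ms=3/4b
Σ=9b of 9 (69bpm 3/4) — PASS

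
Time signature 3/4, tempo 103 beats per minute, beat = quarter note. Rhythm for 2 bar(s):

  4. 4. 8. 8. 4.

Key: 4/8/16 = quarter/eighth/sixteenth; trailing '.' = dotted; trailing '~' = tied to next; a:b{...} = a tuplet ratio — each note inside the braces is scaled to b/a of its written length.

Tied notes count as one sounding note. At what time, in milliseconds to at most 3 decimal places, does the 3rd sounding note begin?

note 3 onset = 3b = 1747.573ms

1. 0.0ms @ 0 + 873.786ms (3/2)
2. 873.786ms @ 3/2 + 873.786ms (3/2)
3. 1747.573ms @ 3 + 436.893ms (3/4)
4. 2184.466ms @ 15/4 + 436.893ms (3/4)
5. 2621.359ms @ 9/2 + 873.786ms (3/2)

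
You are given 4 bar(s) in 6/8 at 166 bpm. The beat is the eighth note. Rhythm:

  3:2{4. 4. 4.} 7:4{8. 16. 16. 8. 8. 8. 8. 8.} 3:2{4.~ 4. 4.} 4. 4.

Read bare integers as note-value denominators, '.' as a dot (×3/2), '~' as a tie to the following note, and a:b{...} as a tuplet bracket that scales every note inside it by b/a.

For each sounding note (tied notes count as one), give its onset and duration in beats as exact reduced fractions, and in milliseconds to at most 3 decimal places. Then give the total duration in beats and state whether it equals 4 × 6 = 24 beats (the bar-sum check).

1) 0.0ms=0b +722.892ms=2b
2) 722.892ms=2b +722.892ms=2b
3) 1445.783ms=4b +722.892ms=2b
4) 2168.675ms=6b +309.811ms=6/7b
5) 2478.485ms=48/7b +154.905ms=3/7b
6) 2633.391ms=51/7b +154.905ms=3/7b
7) 2788.296ms=54/7b +309.811ms=6/7b
8) 3098.107ms=60/7b +309.811ms=6/7b
9) 3407.917ms=66/7b +309.811ms=6/7b
10) 3717.728ms=72/7b +309.811ms=6/7b
11) 4027.539ms=78/7b +309.811ms=6/7b
12) 4337.349ms=12b +1445.783ms=4b
13) 5783.133ms=16b +722.892ms=2b
14) 6506.024ms=18b +1084.337ms=3b
15) 7590.361ms=21b +1084.337ms=3b
Σ=24b of 24 (166bpm 6/8) — PASS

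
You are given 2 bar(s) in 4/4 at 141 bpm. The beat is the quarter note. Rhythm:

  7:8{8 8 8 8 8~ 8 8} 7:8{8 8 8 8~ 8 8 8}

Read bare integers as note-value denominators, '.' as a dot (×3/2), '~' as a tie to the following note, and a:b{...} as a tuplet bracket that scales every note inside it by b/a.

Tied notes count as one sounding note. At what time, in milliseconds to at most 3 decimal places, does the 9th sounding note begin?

1. 0.0ms @ 0 + 243.161ms (4/7)
2. 243.161ms @ 4/7 + 243.161ms (4/7)
3. 486.322ms @ 8/7 + 243.161ms (4/7)
4. 729.483ms @ 12/7 + 243.161ms (4/7)
5. 972.644ms @ 16/7 + 486.322ms (8/7)
6. 1458.967ms @ 24/7 + 243.161ms (4/7)
7. 1702.128ms @ 4 + 243.161ms (4/7)
8. 1945.289ms @ 32/7 + 243.161ms (4/7)
9. 2188.45ms @ 36/7 + 243.161ms (4/7)
10. 2431.611ms @ 40/7 + 486.322ms (8/7)
11. 2917.933ms @ 48/7 + 243.161ms (4/7)
12. 3161.094ms @ 52/7 + 243.161ms (4/7)

note 9 onset = 36/7b = 2188.45ms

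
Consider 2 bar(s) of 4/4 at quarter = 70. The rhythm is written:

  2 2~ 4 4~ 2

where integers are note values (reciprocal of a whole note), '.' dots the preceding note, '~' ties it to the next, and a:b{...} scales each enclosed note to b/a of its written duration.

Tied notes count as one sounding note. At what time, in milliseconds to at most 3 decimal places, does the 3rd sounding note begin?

note 3 onset = 5b = 4285.714ms

1. 0.0ms @ 0 + 1714.286ms (2)
2. 1714.286ms @ 2 + 2571.429ms (3)
3. 4285.714ms @ 5 + 2571.429ms (3)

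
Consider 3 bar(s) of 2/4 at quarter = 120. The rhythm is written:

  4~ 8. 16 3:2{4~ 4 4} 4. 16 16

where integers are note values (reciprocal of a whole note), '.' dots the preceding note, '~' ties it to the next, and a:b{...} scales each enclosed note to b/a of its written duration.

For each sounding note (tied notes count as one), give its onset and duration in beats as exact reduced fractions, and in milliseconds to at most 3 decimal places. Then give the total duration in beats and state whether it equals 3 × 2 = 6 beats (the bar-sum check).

1) 0.0ms=0b +875.0ms=7/4b
2) 875.0ms=7/4b +125.0ms=1/4b
3) 1000.0ms=2b +666.667ms=4/3b
4) 1666.667ms=10/3b +333.333ms=2/3b
5) 2000.0ms=4b +750.0ms=3/2b
6) 2750.0ms=11/2b +125.0ms=1/4b
7) 2875.0ms=23/4b +125.0ms=1/4b
Σ=6b of 6 (120bpm 2/4) — PASS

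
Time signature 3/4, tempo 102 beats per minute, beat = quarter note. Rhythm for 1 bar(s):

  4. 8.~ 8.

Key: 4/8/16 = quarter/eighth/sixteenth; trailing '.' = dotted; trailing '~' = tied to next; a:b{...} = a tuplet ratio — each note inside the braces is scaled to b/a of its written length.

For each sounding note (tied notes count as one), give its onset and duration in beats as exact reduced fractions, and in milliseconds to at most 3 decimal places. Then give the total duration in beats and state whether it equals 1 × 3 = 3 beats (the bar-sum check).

1) 0.0ms=0b +882.353ms=3/2b
2) 882.353ms=3/2b +882.353ms=3/2b
Σ=3b of 3 (102bpm 3/4) — PASS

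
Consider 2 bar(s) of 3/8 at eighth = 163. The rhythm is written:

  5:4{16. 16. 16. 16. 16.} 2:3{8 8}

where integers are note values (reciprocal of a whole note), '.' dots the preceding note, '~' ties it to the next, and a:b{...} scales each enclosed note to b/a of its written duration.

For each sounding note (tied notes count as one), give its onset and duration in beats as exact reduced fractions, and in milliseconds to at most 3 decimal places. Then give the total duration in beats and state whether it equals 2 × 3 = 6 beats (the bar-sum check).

1) 0.0ms=0b +220.859ms=3/5b
2) 220.859ms=3/5b +220.859ms=3/5b
3) 441.718ms=6/5b +220.859ms=3/5b
4) 662.577ms=9/5b +220.859ms=3/5b
5) 883.436ms=12/5b +220.859ms=3/5b
6) 1104.294ms=3b +552.147ms=3/2b
7) 1656.442ms=9/2b +552.147ms=3/2b
Σ=6b of 6 (163bpm 3/8) — PASS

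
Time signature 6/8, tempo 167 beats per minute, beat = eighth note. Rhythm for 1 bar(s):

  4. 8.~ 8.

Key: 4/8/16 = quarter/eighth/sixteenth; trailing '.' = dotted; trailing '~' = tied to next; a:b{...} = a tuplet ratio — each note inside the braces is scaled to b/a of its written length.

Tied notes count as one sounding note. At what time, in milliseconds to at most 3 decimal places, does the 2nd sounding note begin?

1. 0.0ms @ 0 + 1077.844ms (3)
2. 1077.844ms @ 3 + 1077.844ms (3)

note 2 onset = 3b = 1077.844ms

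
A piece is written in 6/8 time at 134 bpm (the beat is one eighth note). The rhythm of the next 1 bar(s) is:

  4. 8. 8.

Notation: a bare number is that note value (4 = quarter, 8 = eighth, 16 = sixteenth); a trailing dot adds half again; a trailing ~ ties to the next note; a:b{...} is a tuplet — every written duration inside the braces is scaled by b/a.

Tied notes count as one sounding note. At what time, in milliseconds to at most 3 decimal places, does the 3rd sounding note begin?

note 3 onset = 9/2b = 2014.925ms

1. 0.0ms @ 0 + 1343.284ms (3)
2. 1343.284ms @ 3 + 671.642ms (3/2)
3. 2014.925ms @ 9/2 + 671.642ms (3/2)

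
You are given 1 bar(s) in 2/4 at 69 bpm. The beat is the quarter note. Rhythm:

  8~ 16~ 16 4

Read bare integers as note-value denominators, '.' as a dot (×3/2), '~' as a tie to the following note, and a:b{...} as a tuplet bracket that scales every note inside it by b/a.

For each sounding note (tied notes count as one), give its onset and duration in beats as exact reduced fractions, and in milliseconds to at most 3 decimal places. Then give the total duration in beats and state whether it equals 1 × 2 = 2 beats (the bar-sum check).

1) 0.0ms=0b +869.565ms=1b
2) 869.565ms=1b +869.565ms=1b
Σ=2b of 2 (69bpm 2/4) — PASS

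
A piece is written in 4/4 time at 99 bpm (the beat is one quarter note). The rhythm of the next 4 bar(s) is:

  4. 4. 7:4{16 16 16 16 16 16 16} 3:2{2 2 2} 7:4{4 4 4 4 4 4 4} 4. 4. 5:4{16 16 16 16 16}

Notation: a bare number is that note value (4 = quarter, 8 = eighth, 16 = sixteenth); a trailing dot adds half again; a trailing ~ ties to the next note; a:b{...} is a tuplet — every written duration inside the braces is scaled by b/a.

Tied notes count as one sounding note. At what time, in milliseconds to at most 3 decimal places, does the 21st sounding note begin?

1. 0.0ms @ 0 + 909.091ms (3/2)
2. 909.091ms @ 3/2 + 909.091ms (3/2)
3. 1818.182ms @ 3 + 86.58ms (1/7)
4. 1904.762ms @ 22/7 + 86.58ms (1/7)
5. 1991.342ms @ 23/7 + 86.58ms (1/7)
6. 2077.922ms @ 24/7 + 86.58ms (1/7)
7. 2164.502ms @ 25/7 + 86.58ms (1/7)
8. 2251.082ms @ 26/7 + 86.58ms (1/7)
9. 2337.662ms @ 27/7 + 86.58ms (1/7)
10. 2424.242ms @ 4 + 808.081ms (4/3)
11. 3232.323ms @ 16/3 + 808.081ms (4/3)
12. 4040.404ms @ 20/3 + 808.081ms (4/3)
13. 4848.485ms @ 8 + 346.32ms (4/7)
14. 5194.805ms @ 60/7 + 346.32ms (4/7)
15. 5541.126ms @ 64/7 + 346.32ms (4/7)
16. 5887.446ms @ 68/7 + 346.32ms (4/7)
17. 6233.766ms @ 72/7 + 346.32ms (4/7)
18. 6580.087ms @ 76/7 + 346.32ms (4/7)
19. 6926.407ms @ 80/7 + 346.32ms (4/7)
20. 7272.727ms @ 12 + 909.091ms (3/2)
21. 8181.818ms @ 27/2 + 909.091ms (3/2)
22. 9090.909ms @ 15 + 121.212ms (1/5)
23. 9212.121ms @ 76/5 + 121.212ms (1/5)
24. 9333.333ms @ 77/5 + 121.212ms (1/5)
25. 9454.545ms @ 78/5 + 121.212ms (1/5)
26. 9575.758ms @ 79/5 + 121.212ms (1/5)

note 21 onset = 27/2b = 8181.818ms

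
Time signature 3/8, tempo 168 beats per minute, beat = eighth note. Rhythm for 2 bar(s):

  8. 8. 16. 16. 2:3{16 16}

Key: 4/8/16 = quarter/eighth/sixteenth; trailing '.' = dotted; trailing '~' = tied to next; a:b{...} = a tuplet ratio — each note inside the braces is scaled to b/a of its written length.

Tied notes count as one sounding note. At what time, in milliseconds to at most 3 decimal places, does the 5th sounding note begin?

note 5 onset = 9/2b = 1607.143ms

1. 0.0ms @ 0 + 535.714ms (3/2)
2. 535.714ms @ 3/2 + 535.714ms (3/2)
3. 1071.429ms @ 3 + 267.857ms (3/4)
4. 1339.286ms @ 15/4 + 267.857ms (3/4)
5. 1607.143ms @ 9/2 + 267.857ms (3/4)
6. 1875.0ms @ 21/4 + 267.857ms (3/4)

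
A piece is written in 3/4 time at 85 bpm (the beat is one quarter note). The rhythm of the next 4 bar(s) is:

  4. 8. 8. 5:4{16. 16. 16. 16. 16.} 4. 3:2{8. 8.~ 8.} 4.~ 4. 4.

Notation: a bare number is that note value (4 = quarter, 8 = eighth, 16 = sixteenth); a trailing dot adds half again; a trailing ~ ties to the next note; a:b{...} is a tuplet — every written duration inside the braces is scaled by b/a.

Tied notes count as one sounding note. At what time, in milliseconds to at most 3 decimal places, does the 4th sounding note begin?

note 4 onset = 3b = 2117.647ms

1. 0.0ms @ 0 + 1058.824ms (3/2)
2. 1058.824ms @ 3/2 + 529.412ms (3/4)
3. 1588.235ms @ 9/4 + 529.412ms (3/4)
4. 2117.647ms @ 3 + 211.765ms (3/10)
5. 2329.412ms @ 33/10 + 211.765ms (3/10)
6. 2541.176ms @ 18/5 + 211.765ms (3/10)
7. 2752.941ms @ 39/10 + 211.765ms (3/10)
8. 2964.706ms @ 21/5 + 211.765ms (3/10)
9. 3176.471ms @ 9/2 + 1058.824ms (3/2)
10. 4235.294ms @ 6 + 352.941ms (1/2)
11. 4588.235ms @ 13/2 + 705.882ms (1)
12. 5294.118ms @ 15/2 + 2117.647ms (3)
13. 7411.765ms @ 21/2 + 1058.824ms (3/2)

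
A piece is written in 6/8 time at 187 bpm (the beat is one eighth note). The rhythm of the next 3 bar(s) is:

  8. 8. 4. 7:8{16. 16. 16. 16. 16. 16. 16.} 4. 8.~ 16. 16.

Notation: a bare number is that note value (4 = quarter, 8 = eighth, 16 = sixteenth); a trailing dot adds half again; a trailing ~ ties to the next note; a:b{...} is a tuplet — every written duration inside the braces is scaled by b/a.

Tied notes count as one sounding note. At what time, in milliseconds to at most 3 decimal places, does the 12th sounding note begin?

1. 0.0ms @ 0 + 481.283ms (3/2)
2. 481.283ms @ 3/2 + 481.283ms (3/2)
3. 962.567ms @ 3 + 962.567ms (3)
4. 1925.134ms @ 6 + 275.019ms (6/7)
5. 2200.153ms @ 48/7 + 275.019ms (6/7)
6. 2475.172ms @ 54/7 + 275.019ms (6/7)
7. 2750.191ms @ 60/7 + 275.019ms (6/7)
8. 3025.21ms @ 66/7 + 275.019ms (6/7)
9. 3300.229ms @ 72/7 + 275.019ms (6/7)
10. 3575.248ms @ 78/7 + 275.019ms (6/7)
11. 3850.267ms @ 12 + 962.567ms (3)
12. 4812.834ms @ 15 + 721.925ms (9/4)
13. 5534.759ms @ 69/4 + 240.642ms (3/4)

note 12 onset = 15b = 4812.834ms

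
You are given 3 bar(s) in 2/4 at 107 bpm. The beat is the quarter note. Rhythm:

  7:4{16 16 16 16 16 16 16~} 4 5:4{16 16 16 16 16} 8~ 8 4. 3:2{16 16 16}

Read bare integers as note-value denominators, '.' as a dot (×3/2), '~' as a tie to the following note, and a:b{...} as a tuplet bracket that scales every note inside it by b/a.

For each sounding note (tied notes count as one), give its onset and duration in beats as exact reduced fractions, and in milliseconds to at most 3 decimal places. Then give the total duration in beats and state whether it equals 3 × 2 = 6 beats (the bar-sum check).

1) 0.0ms=0b +80.107ms=1/7b
2) 80.107ms=1/7b +80.107ms=1/7b
3) 160.214ms=2/7b +80.107ms=1/7b
4) 240.32ms=3/7b +80.107ms=1/7b
5) 320.427ms=4/7b +80.107ms=1/7b
6) 400.534ms=5/7b +80.107ms=1/7b
7) 480.641ms=6/7b +640.854ms=8/7b
8) 1121.495ms=2b +112.15ms=1/5b
9) 1233.645ms=11/5b +112.15ms=1/5b
10) 1345.794ms=12/5b +112.15ms=1/5b
11) 1457.944ms=13/5b +112.15ms=1/5b
12) 1570.093ms=14/5b +112.15ms=1/5b
13) 1682.243ms=3b +560.748ms=1b
14) 2242.991ms=4b +841.121ms=3/2b
15) 3084.112ms=11/2b +93.458ms=1/6b
16) 3177.57ms=17/3b +93.458ms=1/6b
17) 3271.028ms=35/6b +93.458ms=1/6b
Σ=6b of 6 (107bpm 2/4) — PASS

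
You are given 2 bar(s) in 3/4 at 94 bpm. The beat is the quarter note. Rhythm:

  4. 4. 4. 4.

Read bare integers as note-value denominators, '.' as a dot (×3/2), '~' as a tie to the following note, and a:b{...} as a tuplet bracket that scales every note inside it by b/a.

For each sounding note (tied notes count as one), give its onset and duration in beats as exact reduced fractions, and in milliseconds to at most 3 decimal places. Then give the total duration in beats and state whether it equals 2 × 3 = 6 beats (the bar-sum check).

1) 0.0ms=0b +957.447ms=3/2b
2) 957.447ms=3/2b +957.447ms=3/2b
3) 1914.894ms=3b +957.447ms=3/2b
4) 2872.34ms=9/2b +957.447ms=3/2b
Σ=6b of 6 (94bpm 3/4) — PASS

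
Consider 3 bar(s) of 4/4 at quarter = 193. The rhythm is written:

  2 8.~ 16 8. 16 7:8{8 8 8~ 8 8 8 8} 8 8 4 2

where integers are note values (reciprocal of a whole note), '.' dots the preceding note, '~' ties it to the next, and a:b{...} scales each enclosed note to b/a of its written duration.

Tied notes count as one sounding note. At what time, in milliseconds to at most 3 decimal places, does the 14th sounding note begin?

1. 0.0ms @ 0 + 621.762ms (2)
2. 621.762ms @ 2 + 310.881ms (1)
3. 932.642ms @ 3 + 233.161ms (3/4)
4. 1165.803ms @ 15/4 + 77.72ms (1/4)
5. 1243.523ms @ 4 + 177.646ms (4/7)
6. 1421.17ms @ 32/7 + 177.646ms (4/7)
7. 1598.816ms @ 36/7 + 355.292ms (8/7)
8. 1954.108ms @ 44/7 + 177.646ms (4/7)
9. 2131.754ms @ 48/7 + 177.646ms (4/7)
10. 2309.4ms @ 52/7 + 177.646ms (4/7)
11. 2487.047ms @ 8 + 155.44ms (1/2)
12. 2642.487ms @ 17/2 + 155.44ms (1/2)
13. 2797.927ms @ 9 + 310.881ms (1)
14. 3108.808ms @ 10 + 621.762ms (2)

note 14 onset = 10b = 3108.808ms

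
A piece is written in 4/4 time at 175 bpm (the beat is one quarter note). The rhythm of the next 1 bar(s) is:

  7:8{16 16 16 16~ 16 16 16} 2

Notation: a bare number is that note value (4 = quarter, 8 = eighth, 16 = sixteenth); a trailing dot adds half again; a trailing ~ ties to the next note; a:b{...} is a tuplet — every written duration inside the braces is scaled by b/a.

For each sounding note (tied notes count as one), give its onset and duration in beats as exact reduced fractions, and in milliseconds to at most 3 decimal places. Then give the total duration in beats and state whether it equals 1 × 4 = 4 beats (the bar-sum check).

1) 0.0ms=0b +97.959ms=2/7b
2) 97.959ms=2/7b +97.959ms=2/7b
3) 195.918ms=4/7b +97.959ms=2/7b
4) 293.878ms=6/7b +195.918ms=4/7b
5) 489.796ms=10/7b +97.959ms=2/7b
6) 587.755ms=12/7b +97.959ms=2/7b
7) 685.714ms=2b +685.714ms=2b
Σ=4b of 4 (175bpm 4/4) — PASS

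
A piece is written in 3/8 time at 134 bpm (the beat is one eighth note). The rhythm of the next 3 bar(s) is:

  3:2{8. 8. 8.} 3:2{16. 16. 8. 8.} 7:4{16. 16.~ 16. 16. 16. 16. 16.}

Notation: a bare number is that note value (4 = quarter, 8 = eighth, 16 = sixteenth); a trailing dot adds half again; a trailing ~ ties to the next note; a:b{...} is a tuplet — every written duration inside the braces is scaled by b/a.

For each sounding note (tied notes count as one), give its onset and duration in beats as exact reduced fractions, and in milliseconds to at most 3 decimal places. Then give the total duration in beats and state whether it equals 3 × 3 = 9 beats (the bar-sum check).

1) 0.0ms=0b +447.761ms=1b
2) 447.761ms=1b +447.761ms=1b
3) 895.522ms=2b +447.761ms=1b
4) 1343.284ms=3b +223.881ms=1/2b
5) 1567.164ms=7/2b +223.881ms=1/2b
6) 1791.045ms=4b +447.761ms=1b
7) 2238.806ms=5b +447.761ms=1b
8) 2686.567ms=6b +191.898ms=3/7b
9) 2878.465ms=45/7b +383.795ms=6/7b
10) 3262.26ms=51/7b +191.898ms=3/7b
11) 3454.158ms=54/7b +191.898ms=3/7b
12) 3646.055ms=57/7b +191.898ms=3/7b
13) 3837.953ms=60/7b +191.898ms=3/7b
Σ=9b of 9 (134bpm 3/8) — PASS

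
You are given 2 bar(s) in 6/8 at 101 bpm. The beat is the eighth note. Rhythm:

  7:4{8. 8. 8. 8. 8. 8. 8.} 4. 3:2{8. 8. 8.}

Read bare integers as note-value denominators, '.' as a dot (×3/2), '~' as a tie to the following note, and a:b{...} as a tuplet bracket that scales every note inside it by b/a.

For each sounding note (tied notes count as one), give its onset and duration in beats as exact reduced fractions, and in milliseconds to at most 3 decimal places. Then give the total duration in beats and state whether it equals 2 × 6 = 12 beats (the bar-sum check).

1) 0.0ms=0b +509.194ms=6/7b
2) 509.194ms=6/7b +509.194ms=6/7b
3) 1018.388ms=12/7b +509.194ms=6/7b
4) 1527.581ms=18/7b +509.194ms=6/7b
5) 2036.775ms=24/7b +509.194ms=6/7b
6) 2545.969ms=30/7b +509.194ms=6/7b
7) 3055.163ms=36/7b +509.194ms=6/7b
8) 3564.356ms=6b +1782.178ms=3b
9) 5346.535ms=9b +594.059ms=1b
10) 5940.594ms=10b +594.059ms=1b
11) 6534.653ms=11b +594.059ms=1b
Σ=12b of 12 (101bpm 6/8) — PASS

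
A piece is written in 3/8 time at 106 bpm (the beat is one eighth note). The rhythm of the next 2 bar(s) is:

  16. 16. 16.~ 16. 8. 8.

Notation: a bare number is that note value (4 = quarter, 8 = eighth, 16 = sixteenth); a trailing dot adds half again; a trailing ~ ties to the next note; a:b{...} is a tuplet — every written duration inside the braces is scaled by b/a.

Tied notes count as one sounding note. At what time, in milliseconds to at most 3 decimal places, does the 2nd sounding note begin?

note 2 onset = 3/4b = 424.528ms

1. 0.0ms @ 0 + 424.528ms (3/4)
2. 424.528ms @ 3/4 + 424.528ms (3/4)
3. 849.057ms @ 3/2 + 849.057ms (3/2)
4. 1698.113ms @ 3 + 849.057ms (3/2)
5. 2547.17ms @ 9/2 + 849.057ms (3/2)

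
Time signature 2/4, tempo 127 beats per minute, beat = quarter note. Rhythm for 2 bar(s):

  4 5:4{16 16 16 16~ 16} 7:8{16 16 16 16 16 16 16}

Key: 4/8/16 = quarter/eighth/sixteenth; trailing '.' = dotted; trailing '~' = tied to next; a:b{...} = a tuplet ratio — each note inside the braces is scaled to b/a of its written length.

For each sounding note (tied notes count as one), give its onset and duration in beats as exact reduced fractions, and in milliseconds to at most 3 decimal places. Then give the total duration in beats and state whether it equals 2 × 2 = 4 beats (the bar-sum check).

1) 0.0ms=0b +472.441ms=1b
2) 472.441ms=1b +94.488ms=1/5b
3) 566.929ms=6/5b +94.488ms=1/5b
4) 661.417ms=7/5b +94.488ms=1/5b
5) 755.906ms=8/5b +188.976ms=2/5b
6) 944.882ms=2b +134.983ms=2/7b
7) 1079.865ms=16/7b +134.983ms=2/7b
8) 1214.848ms=18/7b +134.983ms=2/7b
9) 1349.831ms=20/7b +134.983ms=2/7b
10) 1484.814ms=22/7b +134.983ms=2/7b
11) 1619.798ms=24/7b +134.983ms=2/7b
12) 1754.781ms=26/7b +134.983ms=2/7b
Σ=4b of 4 (127bpm 2/4) — PASS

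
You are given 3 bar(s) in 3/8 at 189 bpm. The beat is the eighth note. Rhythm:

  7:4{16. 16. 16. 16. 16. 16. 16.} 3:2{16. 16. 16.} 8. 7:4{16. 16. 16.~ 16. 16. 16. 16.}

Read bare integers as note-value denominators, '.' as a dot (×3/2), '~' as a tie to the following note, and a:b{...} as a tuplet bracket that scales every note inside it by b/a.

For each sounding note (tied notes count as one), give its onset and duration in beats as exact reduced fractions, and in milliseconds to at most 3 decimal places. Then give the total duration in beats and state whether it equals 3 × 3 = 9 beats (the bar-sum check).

1) 0.0ms=0b +136.054ms=3/7b
2) 136.054ms=3/7b +136.054ms=3/7b
3) 272.109ms=6/7b +136.054ms=3/7b
4) 408.163ms=9/7b +136.054ms=3/7b
5) 544.218ms=12/7b +136.054ms=3/7b
6) 680.272ms=15/7b +136.054ms=3/7b
7) 816.327ms=18/7b +136.054ms=3/7b
8) 952.381ms=3b +158.73ms=1/2b
9) 1111.111ms=7/2b +158.73ms=1/2b
10) 1269.841ms=4b +158.73ms=1/2b
11) 1428.571ms=9/2b +476.19ms=3/2b
12) 1904.762ms=6b +136.054ms=3/7b
13) 2040.816ms=45/7b +136.054ms=3/7b
14) 2176.871ms=48/7b +272.109ms=6/7b
15) 2448.98ms=54/7b +136.054ms=3/7b
16) 2585.034ms=57/7b +136.054ms=3/7b
17) 2721.088ms=60/7b +136.054ms=3/7b
Σ=9b of 9 (189bpm 3/8) — PASS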